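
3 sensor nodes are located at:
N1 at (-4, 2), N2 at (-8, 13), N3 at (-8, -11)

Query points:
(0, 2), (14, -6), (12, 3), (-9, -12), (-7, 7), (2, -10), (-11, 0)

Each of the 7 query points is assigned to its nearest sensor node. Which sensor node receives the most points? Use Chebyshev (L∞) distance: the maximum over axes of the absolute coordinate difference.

(0, 2) — d to each: N1:4, N2:11, N3:13 → nearest is N1
(14, -6) — d to each: N1:18, N2:22, N3:22 → nearest is N1
(12, 3) — d to each: N1:16, N2:20, N3:20 → nearest is N1
(-9, -12) — d to each: N1:14, N2:25, N3:1 → nearest is N3
(-7, 7) — d to each: N1:5, N2:6, N3:18 → nearest is N1
(2, -10) — d to each: N1:12, N2:23, N3:10 → nearest is N3
(-11, 0) — d to each: N1:7, N2:13, N3:11 → nearest is N1
Tally — N1:5, N3:2. N1 captures the most (5).

N1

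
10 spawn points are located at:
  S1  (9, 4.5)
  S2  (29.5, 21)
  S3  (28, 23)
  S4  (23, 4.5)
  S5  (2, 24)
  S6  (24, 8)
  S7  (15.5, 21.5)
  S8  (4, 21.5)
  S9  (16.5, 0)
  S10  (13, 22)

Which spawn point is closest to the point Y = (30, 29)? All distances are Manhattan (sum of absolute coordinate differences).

d(Y,S1) = 21 + 24.5 = 45.5
d(Y,S2) = 0.5 + 8 = 8.5
d(Y,S3) = 2 + 6 = 8
d(Y,S4) = 7 + 24.5 = 31.5
d(Y,S5) = 28 + 5 = 33
d(Y,S6) = 6 + 21 = 27
d(Y,S7) = 14.5 + 7.5 = 22
d(Y,S8) = 26 + 7.5 = 33.5
d(Y,S9) = 13.5 + 29 = 42.5
d(Y, S10) = 17 + 7 = 24
The smallest is to S3, so Y lies in the Voronoi region of S3.

S3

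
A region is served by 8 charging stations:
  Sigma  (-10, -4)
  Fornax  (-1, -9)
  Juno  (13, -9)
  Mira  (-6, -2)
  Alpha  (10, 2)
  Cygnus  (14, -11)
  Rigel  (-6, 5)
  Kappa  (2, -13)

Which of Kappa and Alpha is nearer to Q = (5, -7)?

Kappa

Compare squared distances:
d²(Q, Kappa) = (5−2)² + (-7−(-13))² = 9 + 36 = 45
d²(Q, Alpha) = (5−10)² + (-7−2)² = 25 + 81 = 106
45 < 106, so Kappa is closer.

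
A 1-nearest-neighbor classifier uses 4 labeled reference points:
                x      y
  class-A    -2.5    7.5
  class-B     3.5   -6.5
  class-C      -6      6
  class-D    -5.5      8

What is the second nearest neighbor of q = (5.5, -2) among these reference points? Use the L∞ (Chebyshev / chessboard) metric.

class-A

d(q, class-A) = max(8, 9.5) = 9.5
d(q, class-B) = max(2, 4.5) = 4.5
d(q, class-C) = max(11.5, 8) = 11.5
d(q, class-D) = max(11, 10) = 11
Sorted ascending: class-B, class-A, class-D, … — the second-nearest is class-A.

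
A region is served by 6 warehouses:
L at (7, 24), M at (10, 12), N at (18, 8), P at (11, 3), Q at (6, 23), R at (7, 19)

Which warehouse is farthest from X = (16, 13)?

Since √ is increasing, it suffices to compare squared distances:
|XL|² = (16−7)² + (13−24)² = 81 + 121 = 202
|XM|² = (16−10)² + (13−12)² = 36 + 1 = 37
|XN|² = (16−18)² + (13−8)² = 4 + 25 = 29
|XP|² = (16−11)² + (13−3)² = 25 + 100 = 125
|XQ|² = (16−6)² + (13−23)² = 100 + 100 = 200
|XR|² = (16−7)² + (13−19)² = 81 + 36 = 117
The largest is to L.

L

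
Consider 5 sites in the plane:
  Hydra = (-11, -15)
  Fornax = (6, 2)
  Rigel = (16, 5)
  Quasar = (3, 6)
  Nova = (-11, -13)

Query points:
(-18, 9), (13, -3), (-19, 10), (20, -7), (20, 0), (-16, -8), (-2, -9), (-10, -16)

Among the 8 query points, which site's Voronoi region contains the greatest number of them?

Rigel

(-18, 9) — d² to each: Hydra:625, Fornax:625, Rigel:1172, Quasar:450, Nova:533 → nearest is Quasar
(13, -3) — d² to each: Hydra:720, Fornax:74, Rigel:73, Quasar:181, Nova:676 → nearest is Rigel
(-19, 10) — d² to each: Hydra:689, Fornax:689, Rigel:1250, Quasar:500, Nova:593 → nearest is Quasar
(20, -7) — d² to each: Hydra:1025, Fornax:277, Rigel:160, Quasar:458, Nova:997 → nearest is Rigel
(20, 0) — d² to each: Hydra:1186, Fornax:200, Rigel:41, Quasar:325, Nova:1130 → nearest is Rigel
(-16, -8) — d² to each: Hydra:74, Fornax:584, Rigel:1193, Quasar:557, Nova:50 → nearest is Nova
(-2, -9) — d² to each: Hydra:117, Fornax:185, Rigel:520, Quasar:250, Nova:97 → nearest is Nova
(-10, -16) — d² to each: Hydra:2, Fornax:580, Rigel:1117, Quasar:653, Nova:10 → nearest is Hydra
Tally — Hydra:1, Rigel:3, Quasar:2, Nova:2. Rigel captures the most (3).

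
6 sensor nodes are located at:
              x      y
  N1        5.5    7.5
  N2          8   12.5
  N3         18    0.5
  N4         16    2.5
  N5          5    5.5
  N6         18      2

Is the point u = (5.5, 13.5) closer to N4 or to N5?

N5

Compare squared distances:
|uN4|² = (5.5−16)² + (13.5−2.5)² = 110.25 + 121 = 231.25
|uN5|² = (5.5−5)² + (13.5−5.5)² = 0.25 + 64 = 64.25
231.25 > 64.25, so N5 is closer.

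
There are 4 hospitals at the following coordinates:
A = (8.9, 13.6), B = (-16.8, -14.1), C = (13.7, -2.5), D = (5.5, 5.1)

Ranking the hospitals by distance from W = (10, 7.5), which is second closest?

A

Squared Euclidean distances:
|WA|² = (10−8.9)² + (7.5−13.6)² = 1.21 + 37.21 = 38.42
|WB|² = (10−(-16.8))² + (7.5−(-14.1))² = 718.24 + 466.56 = 1184.8
|WC|² = (10−13.7)² + (7.5−(-2.5))² = 13.69 + 100 = 113.69
|WD|² = (10−5.5)² + (7.5−5.1)² = 20.25 + 5.76 = 26.01
Sorted ascending: D, A, C, … — the second-nearest is A.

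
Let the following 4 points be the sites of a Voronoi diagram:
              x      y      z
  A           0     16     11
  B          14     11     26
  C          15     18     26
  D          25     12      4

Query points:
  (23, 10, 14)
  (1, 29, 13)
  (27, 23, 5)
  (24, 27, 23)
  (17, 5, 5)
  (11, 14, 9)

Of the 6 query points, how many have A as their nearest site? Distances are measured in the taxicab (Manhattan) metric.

2

(23, 10, 14) — d to each: A:32, B:22, C:28, D:14 → nearest is D
(1, 29, 13) — d to each: A:16, B:44, C:38, D:50 → nearest is A
(27, 23, 5) — d to each: A:40, B:46, C:38, D:14 → nearest is D
(24, 27, 23) — d to each: A:47, B:29, C:21, D:35 → nearest is C
(17, 5, 5) — d to each: A:34, B:30, C:36, D:16 → nearest is D
(11, 14, 9) — d to each: A:15, B:23, C:25, D:21 → nearest is A
2 of the 6 points have A as nearest.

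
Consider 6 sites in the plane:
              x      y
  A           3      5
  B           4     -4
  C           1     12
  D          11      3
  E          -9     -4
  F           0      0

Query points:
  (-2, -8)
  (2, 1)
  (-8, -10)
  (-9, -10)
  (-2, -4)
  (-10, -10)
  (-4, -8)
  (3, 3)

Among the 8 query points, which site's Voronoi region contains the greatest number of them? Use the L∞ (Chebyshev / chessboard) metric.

(-2, -8) — d to each: A:13, B:6, C:20, D:13, E:7, F:8 → nearest is B
(2, 1) — d to each: A:4, B:5, C:11, D:9, E:11, F:2 → nearest is F
(-8, -10) — d to each: A:15, B:12, C:22, D:19, E:6, F:10 → nearest is E
(-9, -10) — d to each: A:15, B:13, C:22, D:20, E:6, F:10 → nearest is E
(-2, -4) — d to each: A:9, B:6, C:16, D:13, E:7, F:4 → nearest is F
(-10, -10) — d to each: A:15, B:14, C:22, D:21, E:6, F:10 → nearest is E
(-4, -8) — d to each: A:13, B:8, C:20, D:15, E:5, F:8 → nearest is E
(3, 3) — d to each: A:2, B:7, C:9, D:8, E:12, F:3 → nearest is A
Tally — A:1, B:1, E:4, F:2. E captures the most (4).

E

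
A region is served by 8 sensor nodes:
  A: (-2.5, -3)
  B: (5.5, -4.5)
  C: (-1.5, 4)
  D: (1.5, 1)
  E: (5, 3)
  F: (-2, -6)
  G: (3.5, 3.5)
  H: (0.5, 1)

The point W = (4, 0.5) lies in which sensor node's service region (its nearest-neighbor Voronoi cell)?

Since √ is increasing, it suffices to compare squared distances:
|WA|² = (4−(-2.5))² + (0.5−(-3))² = 42.25 + 12.25 = 54.5
|WB|² = (4−5.5)² + (0.5−(-4.5))² = 2.25 + 25 = 27.25
|WC|² = (4−(-1.5))² + (0.5−4)² = 30.25 + 12.25 = 42.5
|WD|² = (4−1.5)² + (0.5−1)² = 6.25 + 0.25 = 6.5
|WE|² = (4−5)² + (0.5−3)² = 1 + 6.25 = 7.25
|WF|² = (4−(-2))² + (0.5−(-6))² = 36 + 42.25 = 78.25
|WG|² = (4−3.5)² + (0.5−3.5)² = 0.25 + 9 = 9.25
|WH|² = (4−0.5)² + (0.5−1)² = 12.25 + 0.25 = 12.5
The smallest is to D, so W lies in the Voronoi region of D.

D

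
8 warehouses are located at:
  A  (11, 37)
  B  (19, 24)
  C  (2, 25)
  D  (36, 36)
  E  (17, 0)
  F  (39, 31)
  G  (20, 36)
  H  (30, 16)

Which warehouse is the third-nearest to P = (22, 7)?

Since √ is increasing, it suffices to compare squared distances:
|PA|² = (22−11)² + (7−37)² = 121 + 900 = 1021
|PB|² = (22−19)² + (7−24)² = 9 + 289 = 298
|PC|² = (22−2)² + (7−25)² = 400 + 324 = 724
|PD|² = (22−36)² + (7−36)² = 196 + 841 = 1037
|PE|² = (22−17)² + (7−0)² = 25 + 49 = 74
|PF|² = (22−39)² + (7−31)² = 289 + 576 = 865
|PG|² = (22−20)² + (7−36)² = 4 + 841 = 845
|PH|² = (22−30)² + (7−16)² = 64 + 81 = 145
Sorted ascending: E, H, B, C, … — the third-nearest is B.

B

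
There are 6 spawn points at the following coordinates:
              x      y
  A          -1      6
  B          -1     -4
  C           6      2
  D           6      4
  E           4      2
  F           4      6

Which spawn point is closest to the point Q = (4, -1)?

Since √ is increasing, it suffices to compare squared distances:
|QA|² = 25 + 49 = 74
|QB|² = 25 + 9 = 34
|QC|² = 4 + 9 = 13
|QD|² = 4 + 25 = 29
|QE|² = 0 + 9 = 9
|QF|² = 0 + 49 = 49
Minimum is at E.

E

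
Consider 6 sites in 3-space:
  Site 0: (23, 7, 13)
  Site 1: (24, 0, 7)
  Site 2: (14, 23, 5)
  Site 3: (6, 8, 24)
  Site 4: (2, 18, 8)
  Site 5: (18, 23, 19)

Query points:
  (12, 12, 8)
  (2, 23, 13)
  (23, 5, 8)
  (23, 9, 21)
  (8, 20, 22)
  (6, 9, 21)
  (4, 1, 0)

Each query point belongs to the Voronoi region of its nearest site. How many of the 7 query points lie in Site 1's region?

(12, 12, 8) — d² to each: Site 0:171, Site 1:289, Site 2:134, Site 3:308, Site 4:136, Site 5:278 → nearest is Site 2
(2, 23, 13) — d² to each: Site 0:697, Site 1:1049, Site 2:208, Site 3:362, Site 4:50, Site 5:292 → nearest is Site 4
(23, 5, 8) — d² to each: Site 0:29, Site 1:27, Site 2:414, Site 3:554, Site 4:610, Site 5:470 → nearest is Site 1
(23, 9, 21) — d² to each: Site 0:68, Site 1:278, Site 2:533, Site 3:299, Site 4:691, Site 5:225 → nearest is Site 0
(8, 20, 22) — d² to each: Site 0:475, Site 1:881, Site 2:334, Site 3:152, Site 4:236, Site 5:118 → nearest is Site 5
(6, 9, 21) — d² to each: Site 0:357, Site 1:601, Site 2:516, Site 3:10, Site 4:266, Site 5:344 → nearest is Site 3
(4, 1, 0) — d² to each: Site 0:566, Site 1:450, Site 2:609, Site 3:629, Site 4:357, Site 5:1041 → nearest is Site 4
1 of the 7 points has Site 1 as nearest.

1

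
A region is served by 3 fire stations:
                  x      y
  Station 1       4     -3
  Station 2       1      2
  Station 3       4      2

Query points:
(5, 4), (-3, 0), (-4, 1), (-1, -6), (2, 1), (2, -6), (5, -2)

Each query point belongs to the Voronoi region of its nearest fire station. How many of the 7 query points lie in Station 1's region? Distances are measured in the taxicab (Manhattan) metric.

3

(5, 4) — d to each: Station 1:8, Station 2:6, Station 3:3 → nearest is Station 3
(-3, 0) — d to each: Station 1:10, Station 2:6, Station 3:9 → nearest is Station 2
(-4, 1) — d to each: Station 1:12, Station 2:6, Station 3:9 → nearest is Station 2
(-1, -6) — d to each: Station 1:8, Station 2:10, Station 3:13 → nearest is Station 1
(2, 1) — d to each: Station 1:6, Station 2:2, Station 3:3 → nearest is Station 2
(2, -6) — d to each: Station 1:5, Station 2:9, Station 3:10 → nearest is Station 1
(5, -2) — d to each: Station 1:2, Station 2:8, Station 3:5 → nearest is Station 1
3 of the 7 points have Station 1 as nearest.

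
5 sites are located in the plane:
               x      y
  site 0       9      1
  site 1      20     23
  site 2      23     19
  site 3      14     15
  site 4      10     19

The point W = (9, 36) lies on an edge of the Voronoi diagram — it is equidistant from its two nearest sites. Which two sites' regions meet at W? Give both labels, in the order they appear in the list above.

Squared distances from W to each site:
d²(W, site 0) = (9−9)² + (36−1)² = 0 + 1225 = 1225
d²(W, site 1) = (9−20)² + (36−23)² = 121 + 169 = 290
d²(W, site 2) = (9−23)² + (36−19)² = 196 + 289 = 485
d²(W, site 3) = (9−14)² + (36−15)² = 25 + 441 = 466
d²(W, site 4) = (9−10)² + (36−19)² = 1 + 289 = 290
W is equidistant from site 1 and site 4 (both at squared distance 290), and every other site is strictly farther — so W lies on the site 1–site 4 Voronoi edge.

site 1 and site 4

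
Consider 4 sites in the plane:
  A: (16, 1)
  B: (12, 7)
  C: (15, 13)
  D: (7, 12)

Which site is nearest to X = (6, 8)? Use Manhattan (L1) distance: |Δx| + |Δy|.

D

d(X,A) = |6−16| + |8−1| = 10 + 7 = 17
d(X,B) = |6−12| + |8−7| = 6 + 1 = 7
d(X,C) = |6−15| + |8−13| = 9 + 5 = 14
d(X,D) = |6−7| + |8−12| = 1 + 4 = 5
Minimum is at D.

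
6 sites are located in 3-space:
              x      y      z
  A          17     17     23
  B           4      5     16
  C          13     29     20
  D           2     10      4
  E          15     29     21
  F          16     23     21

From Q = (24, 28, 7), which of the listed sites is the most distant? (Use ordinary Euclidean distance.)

B

Compare squared distances (the ordering matches that of the actual distances):
|QA|² = (24−17)² + (28−17)² + (7−23)² = 49 + 121 + 256 = 426
|QB|² = (24−4)² + (28−5)² + (7−16)² = 400 + 529 + 81 = 1010
|QC|² = (24−13)² + (28−29)² + (7−20)² = 121 + 1 + 169 = 291
|QD|² = (24−2)² + (28−10)² + (7−4)² = 484 + 324 + 9 = 817
|QE|² = (24−15)² + (28−29)² + (7−21)² = 81 + 1 + 196 = 278
|QF|² = (24−16)² + (28−23)² + (7−21)² = 64 + 25 + 196 = 285
The largest is to B.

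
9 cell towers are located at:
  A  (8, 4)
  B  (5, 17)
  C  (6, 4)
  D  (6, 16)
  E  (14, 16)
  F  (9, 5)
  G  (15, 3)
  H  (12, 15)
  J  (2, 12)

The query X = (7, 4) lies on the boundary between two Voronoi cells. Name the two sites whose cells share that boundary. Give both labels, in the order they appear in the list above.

Squared distances from X to each site:
|XA|² = (7−8)² + (4−4)² = 1 + 0 = 1
|XB|² = (7−5)² + (4−17)² = 4 + 169 = 173
|XC|² = (7−6)² + (4−4)² = 1 + 0 = 1
|XD|² = (7−6)² + (4−16)² = 1 + 144 = 145
|XE|² = (7−14)² + (4−16)² = 49 + 144 = 193
|XF|² = (7−9)² + (4−5)² = 4 + 1 = 5
|XG|² = (7−15)² + (4−3)² = 64 + 1 = 65
|XH|² = (7−12)² + (4−15)² = 25 + 121 = 146
|XJ|² = (7−2)² + (4−12)² = 25 + 64 = 89
X is equidistant from A and C (both at squared distance 1), and every other site is strictly farther — so X lies on the A–C Voronoi edge.

A and C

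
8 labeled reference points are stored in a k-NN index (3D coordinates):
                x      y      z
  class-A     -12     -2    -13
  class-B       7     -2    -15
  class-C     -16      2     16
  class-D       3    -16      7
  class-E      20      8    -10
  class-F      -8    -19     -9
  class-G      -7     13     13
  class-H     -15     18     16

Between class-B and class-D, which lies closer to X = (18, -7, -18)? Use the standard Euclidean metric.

Compare squared distances:
d²(X, class-B) = (18−7)² + (-7−(-2))² + (-18−(-15))² = 121 + 25 + 9 = 155
d²(X, class-D) = (18−3)² + (-7−(-16))² + (-18−7)² = 225 + 81 + 625 = 931
155 < 931, so class-B is closer.

class-B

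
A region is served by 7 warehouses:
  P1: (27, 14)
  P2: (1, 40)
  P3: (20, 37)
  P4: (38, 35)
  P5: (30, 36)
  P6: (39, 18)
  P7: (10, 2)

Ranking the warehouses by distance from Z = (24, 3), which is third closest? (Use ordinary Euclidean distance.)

P6

Compare squared distances (the ordering matches that of the actual distances):
|ZP1|² = (24−27)² + (3−14)² = 9 + 121 = 130
|ZP2|² = (24−1)² + (3−40)² = 529 + 1369 = 1898
|ZP3|² = (24−20)² + (3−37)² = 16 + 1156 = 1172
|ZP4|² = (24−38)² + (3−35)² = 196 + 1024 = 1220
|ZP5|² = (24−30)² + (3−36)² = 36 + 1089 = 1125
|ZP6|² = (24−39)² + (3−18)² = 225 + 225 = 450
|ZP7|² = (24−10)² + (3−2)² = 196 + 1 = 197
Sorted ascending: P1, P7, P6, P5, … — the third-nearest is P6.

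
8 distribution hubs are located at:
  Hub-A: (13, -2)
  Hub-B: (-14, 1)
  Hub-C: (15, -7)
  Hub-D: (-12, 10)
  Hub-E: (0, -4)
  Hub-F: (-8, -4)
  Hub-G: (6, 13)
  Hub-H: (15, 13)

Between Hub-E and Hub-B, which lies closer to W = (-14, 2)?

Compare squared distances:
d²(W, Hub-E) = (-14−0)² + (2−(-4))² = 196 + 36 = 232
d²(W, Hub-B) = (-14−(-14))² + (2−1)² = 0 + 1 = 1
232 > 1, so Hub-B is closer.

Hub-B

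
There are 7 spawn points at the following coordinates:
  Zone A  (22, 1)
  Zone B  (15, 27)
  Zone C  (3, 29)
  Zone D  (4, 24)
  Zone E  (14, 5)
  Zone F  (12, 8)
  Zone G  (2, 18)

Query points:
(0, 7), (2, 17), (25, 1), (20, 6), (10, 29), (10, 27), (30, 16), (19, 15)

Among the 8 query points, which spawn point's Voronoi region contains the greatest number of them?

(0, 7) — d² to each: Zone A:520, Zone B:625, Zone C:493, Zone D:305, Zone E:200, Zone F:145, Zone G:125 → nearest is Zone G
(2, 17) — d² to each: Zone A:656, Zone B:269, Zone C:145, Zone D:53, Zone E:288, Zone F:181, Zone G:1 → nearest is Zone G
(25, 1) — d² to each: Zone A:9, Zone B:776, Zone C:1268, Zone D:970, Zone E:137, Zone F:218, Zone G:818 → nearest is Zone A
(20, 6) — d² to each: Zone A:29, Zone B:466, Zone C:818, Zone D:580, Zone E:37, Zone F:68, Zone G:468 → nearest is Zone A
(10, 29) — d² to each: Zone A:928, Zone B:29, Zone C:49, Zone D:61, Zone E:592, Zone F:445, Zone G:185 → nearest is Zone B
(10, 27) — d² to each: Zone A:820, Zone B:25, Zone C:53, Zone D:45, Zone E:500, Zone F:365, Zone G:145 → nearest is Zone B
(30, 16) — d² to each: Zone A:289, Zone B:346, Zone C:898, Zone D:740, Zone E:377, Zone F:388, Zone G:788 → nearest is Zone A
(19, 15) — d² to each: Zone A:205, Zone B:160, Zone C:452, Zone D:306, Zone E:125, Zone F:98, Zone G:298 → nearest is Zone F
Tally — Zone A:3, Zone B:2, Zone F:1, Zone G:2. Zone A captures the most (3).

Zone A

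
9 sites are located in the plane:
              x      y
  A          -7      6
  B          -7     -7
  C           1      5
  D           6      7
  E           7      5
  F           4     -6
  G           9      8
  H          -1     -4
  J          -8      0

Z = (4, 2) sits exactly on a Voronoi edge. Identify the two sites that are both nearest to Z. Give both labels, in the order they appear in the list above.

Squared distances from Z to each site:
|ZA|² = 121 + 16 = 137
|ZB|² = 121 + 81 = 202
|ZC|² = 9 + 9 = 18
|ZD|² = 4 + 25 = 29
|ZE|² = 9 + 9 = 18
|ZF|² = 0 + 64 = 64
|ZG|² = 25 + 36 = 61
|ZH|² = 25 + 36 = 61
|ZJ|² = 144 + 4 = 148
Z is equidistant from C and E (both at squared distance 18), and every other site is strictly farther — so Z lies on the C–E Voronoi edge.

C and E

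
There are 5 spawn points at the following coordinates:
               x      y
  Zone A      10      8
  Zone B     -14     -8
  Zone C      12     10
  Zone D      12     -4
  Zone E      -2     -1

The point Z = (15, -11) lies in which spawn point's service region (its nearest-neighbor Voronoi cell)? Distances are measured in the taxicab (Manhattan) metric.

Zone D

d(Z, Zone A) = |15−10| + |-11−8| = 5 + 19 = 24
d(Z, Zone B) = |15−(-14)| + |-11−(-8)| = 29 + 3 = 32
d(Z, Zone C) = |15−12| + |-11−10| = 3 + 21 = 24
d(Z, Zone D) = |15−12| + |-11−(-4)| = 3 + 7 = 10
d(Z, Zone E) = |15−(-2)| + |-11−(-1)| = 17 + 10 = 27
Zone D is nearest.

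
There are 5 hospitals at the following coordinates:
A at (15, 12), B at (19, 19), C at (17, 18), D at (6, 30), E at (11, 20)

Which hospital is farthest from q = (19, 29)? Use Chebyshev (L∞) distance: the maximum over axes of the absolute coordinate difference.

d(q,A) = max(4, 17) = 17
d(q,B) = max(0, 10) = 10
d(q,C) = max(2, 11) = 11
d(q,D) = max(13, 1) = 13
d(q,E) = max(8, 9) = 9
The largest is to A.

A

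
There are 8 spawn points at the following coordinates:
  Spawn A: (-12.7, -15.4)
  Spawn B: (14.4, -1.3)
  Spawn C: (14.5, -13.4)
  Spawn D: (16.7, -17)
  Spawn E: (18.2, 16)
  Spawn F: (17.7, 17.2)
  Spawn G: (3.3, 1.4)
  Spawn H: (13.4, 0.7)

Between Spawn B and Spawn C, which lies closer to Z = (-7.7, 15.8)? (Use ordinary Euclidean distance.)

Spawn B

Compare squared distances:
d²(Z, Spawn B) = (-7.7−14.4)² + (15.8−(-1.3))² = 488.41 + 292.41 = 780.82
d²(Z, Spawn C) = (-7.7−14.5)² + (15.8−(-13.4))² = 492.84 + 852.64 = 1345.48
780.82 < 1345.48, so Spawn B is closer.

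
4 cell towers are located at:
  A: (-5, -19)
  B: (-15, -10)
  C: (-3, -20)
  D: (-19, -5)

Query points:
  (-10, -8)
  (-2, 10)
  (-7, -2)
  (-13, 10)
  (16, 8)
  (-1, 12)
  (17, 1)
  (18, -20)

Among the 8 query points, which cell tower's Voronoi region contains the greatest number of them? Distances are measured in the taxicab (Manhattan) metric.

C

(-10, -8) — d to each: A:16, B:7, C:19, D:12 → nearest is B
(-2, 10) — d to each: A:32, B:33, C:31, D:32 → nearest is C
(-7, -2) — d to each: A:19, B:16, C:22, D:15 → nearest is D
(-13, 10) — d to each: A:37, B:22, C:40, D:21 → nearest is D
(16, 8) — d to each: A:48, B:49, C:47, D:48 → nearest is C
(-1, 12) — d to each: A:35, B:36, C:34, D:35 → nearest is C
(17, 1) — d to each: A:42, B:43, C:41, D:42 → nearest is C
(18, -20) — d to each: A:24, B:43, C:21, D:52 → nearest is C
Tally — B:1, C:5, D:2. C captures the most (5).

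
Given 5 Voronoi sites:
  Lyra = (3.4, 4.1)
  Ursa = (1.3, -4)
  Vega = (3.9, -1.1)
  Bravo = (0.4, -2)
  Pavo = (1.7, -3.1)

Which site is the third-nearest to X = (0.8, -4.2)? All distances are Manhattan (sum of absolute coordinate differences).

Bravo

d(X, Lyra) = 2.6 + 8.3 = 10.9
d(X, Ursa) = 0.5 + 0.2 = 0.7
d(X, Vega) = 3.1 + 3.1 = 6.2
d(X, Bravo) = 0.4 + 2.2 = 2.6
d(X, Pavo) = 0.9 + 1.1 = 2
Sorted ascending: Ursa, Pavo, Bravo, Vega, … — the third-nearest is Bravo.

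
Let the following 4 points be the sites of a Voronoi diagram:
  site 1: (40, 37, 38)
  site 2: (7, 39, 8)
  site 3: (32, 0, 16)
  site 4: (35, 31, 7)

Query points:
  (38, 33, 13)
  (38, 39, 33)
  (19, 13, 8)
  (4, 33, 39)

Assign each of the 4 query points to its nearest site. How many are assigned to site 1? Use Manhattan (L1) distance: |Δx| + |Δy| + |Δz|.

(38, 33, 13) — d to each: site 1:31, site 2:42, site 3:42, site 4:11 → nearest is site 4
(38, 39, 33) — d to each: site 1:9, site 2:56, site 3:62, site 4:37 → nearest is site 1
(19, 13, 8) — d to each: site 1:75, site 2:38, site 3:34, site 4:35 → nearest is site 3
(4, 33, 39) — d to each: site 1:41, site 2:40, site 3:84, site 4:65 → nearest is site 2
1 of the 4 points has site 1 as nearest.

1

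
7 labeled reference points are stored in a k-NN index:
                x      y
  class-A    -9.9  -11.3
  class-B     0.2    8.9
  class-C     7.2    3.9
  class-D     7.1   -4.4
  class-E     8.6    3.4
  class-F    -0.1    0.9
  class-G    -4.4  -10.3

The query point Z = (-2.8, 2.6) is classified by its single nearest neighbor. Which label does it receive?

class-F

Since √ is increasing, it suffices to compare squared distances:
d²(Z, class-A) = (-2.8−(-9.9))² + (2.6−(-11.3))² = 50.41 + 193.21 = 243.62
d²(Z, class-B) = (-2.8−0.2)² + (2.6−8.9)² = 9 + 39.69 = 48.69
d²(Z, class-C) = (-2.8−7.2)² + (2.6−3.9)² = 100 + 1.69 = 101.69
d²(Z, class-D) = (-2.8−7.1)² + (2.6−(-4.4))² = 98.01 + 49 = 147.01
d²(Z, class-E) = (-2.8−8.6)² + (2.6−3.4)² = 129.96 + 0.64 = 130.6
d²(Z, class-F) = (-2.8−(-0.1))² + (2.6−0.9)² = 7.29 + 2.89 = 10.18
d²(Z, class-G) = (-2.8−(-4.4))² + (2.6−(-10.3))² = 2.56 + 166.41 = 168.97
The smallest is to class-F, so Z lies in the Voronoi region of class-F.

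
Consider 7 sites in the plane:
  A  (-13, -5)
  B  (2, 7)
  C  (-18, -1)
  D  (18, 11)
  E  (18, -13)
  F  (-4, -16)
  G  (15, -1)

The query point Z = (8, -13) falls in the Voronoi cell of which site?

Squared Euclidean distances:
|ZA|² = (8−(-13))² + (-13−(-5))² = 441 + 64 = 505
|ZB|² = (8−2)² + (-13−7)² = 36 + 400 = 436
|ZC|² = (8−(-18))² + (-13−(-1))² = 676 + 144 = 820
|ZD|² = (8−18)² + (-13−11)² = 100 + 576 = 676
|ZE|² = (8−18)² + (-13−(-13))² = 100 + 0 = 100
|ZF|² = (8−(-4))² + (-13−(-16))² = 144 + 9 = 153
|ZG|² = (8−15)² + (-13−(-1))² = 49 + 144 = 193
E is nearest.

E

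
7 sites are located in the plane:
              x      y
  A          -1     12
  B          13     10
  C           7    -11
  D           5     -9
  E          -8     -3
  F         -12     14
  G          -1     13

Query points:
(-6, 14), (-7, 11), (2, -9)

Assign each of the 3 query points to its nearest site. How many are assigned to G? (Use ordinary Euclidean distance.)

(-6, 14) — d² to each: A:29, B:377, C:794, D:650, E:293, F:36, G:26 → nearest is G
(-7, 11) — d² to each: A:37, B:401, C:680, D:544, E:197, F:34, G:40 → nearest is F
(2, -9) — d² to each: A:450, B:482, C:29, D:9, E:136, F:725, G:493 → nearest is D
1 of the 3 points has G as nearest.

1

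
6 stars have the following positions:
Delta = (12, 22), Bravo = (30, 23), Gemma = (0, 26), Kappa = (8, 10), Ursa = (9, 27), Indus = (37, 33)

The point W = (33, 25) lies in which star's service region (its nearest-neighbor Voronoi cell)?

Bravo

Compare squared distances (the ordering matches that of the actual distances):
d²(W, Delta) = (33−12)² + (25−22)² = 441 + 9 = 450
d²(W, Bravo) = (33−30)² + (25−23)² = 9 + 4 = 13
d²(W, Gemma) = (33−0)² + (25−26)² = 1089 + 1 = 1090
d²(W, Kappa) = (33−8)² + (25−10)² = 625 + 225 = 850
d²(W, Ursa) = (33−9)² + (25−27)² = 576 + 4 = 580
d²(W, Indus) = (33−37)² + (25−33)² = 16 + 64 = 80
The smallest is to Bravo, so W lies in the Voronoi region of Bravo.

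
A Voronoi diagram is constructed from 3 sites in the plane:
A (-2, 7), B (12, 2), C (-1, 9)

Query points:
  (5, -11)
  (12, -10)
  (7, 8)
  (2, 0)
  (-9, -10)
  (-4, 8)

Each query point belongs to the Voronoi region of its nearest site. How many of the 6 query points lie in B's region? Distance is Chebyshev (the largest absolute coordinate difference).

(5, -11) — d to each: A:18, B:13, C:20 → nearest is B
(12, -10) — d to each: A:17, B:12, C:19 → nearest is B
(7, 8) — d to each: A:9, B:6, C:8 → nearest is B
(2, 0) — d to each: A:7, B:10, C:9 → nearest is A
(-9, -10) — d to each: A:17, B:21, C:19 → nearest is A
(-4, 8) — d to each: A:2, B:16, C:3 → nearest is A
3 of the 6 points have B as nearest.

3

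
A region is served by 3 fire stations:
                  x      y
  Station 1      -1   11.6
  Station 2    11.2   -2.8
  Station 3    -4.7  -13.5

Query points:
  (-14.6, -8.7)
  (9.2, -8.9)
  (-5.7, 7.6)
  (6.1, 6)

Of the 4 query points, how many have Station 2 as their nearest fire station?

(-14.6, -8.7) — d² to each: Station 1:597.05, Station 2:700.45, Station 3:121.05 → nearest is Station 3
(9.2, -8.9) — d² to each: Station 1:524.29, Station 2:41.21, Station 3:214.37 → nearest is Station 2
(-5.7, 7.6) — d² to each: Station 1:38.09, Station 2:393.77, Station 3:446.21 → nearest is Station 1
(6.1, 6) — d² to each: Station 1:81.77, Station 2:103.45, Station 3:496.89 → nearest is Station 1
1 of the 4 points has Station 2 as nearest.

1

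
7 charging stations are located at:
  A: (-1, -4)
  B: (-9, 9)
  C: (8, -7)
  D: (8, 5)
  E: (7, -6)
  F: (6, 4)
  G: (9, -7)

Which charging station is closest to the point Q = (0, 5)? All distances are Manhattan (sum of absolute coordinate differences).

F

d(Q,A) = |0−(-1)| + |5−(-4)| = 1 + 9 = 10
d(Q,B) = |0−(-9)| + |5−9| = 9 + 4 = 13
d(Q,C) = |0−8| + |5−(-7)| = 8 + 12 = 20
d(Q,D) = |0−8| + |5−5| = 8 + 0 = 8
d(Q,E) = |0−7| + |5−(-6)| = 7 + 11 = 18
d(Q,F) = |0−6| + |5−4| = 6 + 1 = 7
d(Q,G) = |0−9| + |5−(-7)| = 9 + 12 = 21
F is nearest.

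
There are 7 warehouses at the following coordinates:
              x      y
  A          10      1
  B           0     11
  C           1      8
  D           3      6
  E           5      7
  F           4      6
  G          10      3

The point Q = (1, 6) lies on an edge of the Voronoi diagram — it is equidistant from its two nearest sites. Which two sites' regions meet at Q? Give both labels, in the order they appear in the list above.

Squared distances from Q to each site:
|QA|² = (1−10)² + (6−1)² = 81 + 25 = 106
|QB|² = (1−0)² + (6−11)² = 1 + 25 = 26
|QC|² = (1−1)² + (6−8)² = 0 + 4 = 4
|QD|² = (1−3)² + (6−6)² = 4 + 0 = 4
|QE|² = (1−5)² + (6−7)² = 16 + 1 = 17
|QF|² = (1−4)² + (6−6)² = 9 + 0 = 9
|QG|² = (1−10)² + (6−3)² = 81 + 9 = 90
Q is equidistant from C and D (both at squared distance 4), and every other site is strictly farther — so Q lies on the C–D Voronoi edge.

C and D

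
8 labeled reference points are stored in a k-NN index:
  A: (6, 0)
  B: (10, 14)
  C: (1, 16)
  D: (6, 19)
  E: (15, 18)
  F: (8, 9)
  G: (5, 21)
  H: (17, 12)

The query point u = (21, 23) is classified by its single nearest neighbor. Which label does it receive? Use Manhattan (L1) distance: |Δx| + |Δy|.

d(u,A) = |21−6| + |23−0| = 15 + 23 = 38
d(u,B) = |21−10| + |23−14| = 11 + 9 = 20
d(u,C) = |21−1| + |23−16| = 20 + 7 = 27
d(u,D) = |21−6| + |23−19| = 15 + 4 = 19
d(u,E) = |21−15| + |23−18| = 6 + 5 = 11
d(u,F) = |21−8| + |23−9| = 13 + 14 = 27
d(u,G) = |21−5| + |23−21| = 16 + 2 = 18
d(u,H) = |21−17| + |23−12| = 4 + 11 = 15
E is nearest.

E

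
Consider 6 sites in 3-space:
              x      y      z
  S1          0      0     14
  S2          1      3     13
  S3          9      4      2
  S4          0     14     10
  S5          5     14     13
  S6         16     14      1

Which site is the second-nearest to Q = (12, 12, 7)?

S5

Compare squared distances (the ordering matches that of the actual distances):
|QS1|² = (12−0)² + (12−0)² + (7−14)² = 144 + 144 + 49 = 337
|QS2|² = (12−1)² + (12−3)² + (7−13)² = 121 + 81 + 36 = 238
|QS3|² = (12−9)² + (12−4)² + (7−2)² = 9 + 64 + 25 = 98
|QS4|² = (12−0)² + (12−14)² + (7−10)² = 144 + 4 + 9 = 157
|QS5|² = (12−5)² + (12−14)² + (7−13)² = 49 + 4 + 36 = 89
|QS6|² = (12−16)² + (12−14)² + (7−1)² = 16 + 4 + 36 = 56
Sorted ascending: S6, S5, S3, … — the second-nearest is S5.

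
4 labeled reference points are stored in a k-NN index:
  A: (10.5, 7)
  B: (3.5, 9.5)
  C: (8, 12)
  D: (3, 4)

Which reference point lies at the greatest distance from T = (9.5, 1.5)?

C

Compare squared distances (the ordering matches that of the actual distances):
|TA|² = (9.5−10.5)² + (1.5−7)² = 1 + 30.25 = 31.25
|TB|² = (9.5−3.5)² + (1.5−9.5)² = 36 + 64 = 100
|TC|² = (9.5−8)² + (1.5−12)² = 2.25 + 110.25 = 112.5
|TD|² = (9.5−3)² + (1.5−4)² = 42.25 + 6.25 = 48.5
The largest is to C.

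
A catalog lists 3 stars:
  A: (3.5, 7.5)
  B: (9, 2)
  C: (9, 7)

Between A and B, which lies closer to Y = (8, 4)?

Compare squared distances:
|YA|² = (8−3.5)² + (4−7.5)² = 20.25 + 12.25 = 32.5
|YB|² = (8−9)² + (4−2)² = 1 + 4 = 5
32.5 > 5, so B is closer.

B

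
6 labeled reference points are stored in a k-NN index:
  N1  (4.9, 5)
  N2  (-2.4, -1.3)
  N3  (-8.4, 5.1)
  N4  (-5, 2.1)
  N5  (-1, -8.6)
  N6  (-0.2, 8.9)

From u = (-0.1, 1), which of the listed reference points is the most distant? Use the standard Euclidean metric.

N5

Squared Euclidean distances:
|uN1|² = (-0.1−4.9)² + (1−5)² = 25 + 16 = 41
|uN2|² = (-0.1−(-2.4))² + (1−(-1.3))² = 5.29 + 5.29 = 10.58
|uN3|² = (-0.1−(-8.4))² + (1−5.1)² = 68.89 + 16.81 = 85.7
|uN4|² = (-0.1−(-5))² + (1−2.1)² = 24.01 + 1.21 = 25.22
|uN5|² = (-0.1−(-1))² + (1−(-8.6))² = 0.81 + 92.16 = 92.97
|uN6|² = (-0.1−(-0.2))² + (1−8.9)² = 0.01 + 62.41 = 62.42
The largest is to N5.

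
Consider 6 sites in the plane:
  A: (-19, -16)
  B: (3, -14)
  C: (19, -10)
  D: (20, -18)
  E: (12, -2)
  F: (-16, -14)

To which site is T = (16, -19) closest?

D

Compare squared distances (the ordering matches that of the actual distances):
|TA|² = (16−(-19))² + (-19−(-16))² = 1225 + 9 = 1234
|TB|² = (16−3)² + (-19−(-14))² = 169 + 25 = 194
|TC|² = (16−19)² + (-19−(-10))² = 9 + 81 = 90
|TD|² = (16−20)² + (-19−(-18))² = 16 + 1 = 17
|TE|² = (16−12)² + (-19−(-2))² = 16 + 289 = 305
|TF|² = (16−(-16))² + (-19−(-14))² = 1024 + 25 = 1049
The smallest is to D, so T lies in the Voronoi region of D.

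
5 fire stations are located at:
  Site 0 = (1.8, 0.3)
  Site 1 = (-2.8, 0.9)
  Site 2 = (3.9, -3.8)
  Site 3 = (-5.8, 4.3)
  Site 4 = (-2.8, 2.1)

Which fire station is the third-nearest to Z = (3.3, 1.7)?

Site 4

Compare squared distances (the ordering matches that of the actual distances):
d²(Z, Site 0) = 2.25 + 1.96 = 4.21
d²(Z, Site 1) = 37.21 + 0.64 = 37.85
d²(Z, Site 2) = 0.36 + 30.25 = 30.61
d²(Z, Site 3) = 82.81 + 6.76 = 89.57
d²(Z, Site 4) = 37.21 + 0.16 = 37.37
Sorted ascending: Site 0, Site 2, Site 4, Site 1, … — the third-nearest is Site 4.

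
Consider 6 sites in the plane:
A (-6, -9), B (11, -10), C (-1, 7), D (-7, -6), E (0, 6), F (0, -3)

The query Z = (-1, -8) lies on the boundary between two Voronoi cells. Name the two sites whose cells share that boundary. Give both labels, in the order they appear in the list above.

Squared distances from Z to each site:
|ZA|² = (-1−(-6))² + (-8−(-9))² = 25 + 1 = 26
|ZB|² = (-1−11)² + (-8−(-10))² = 144 + 4 = 148
|ZC|² = (-1−(-1))² + (-8−7)² = 0 + 225 = 225
|ZD|² = (-1−(-7))² + (-8−(-6))² = 36 + 4 = 40
|ZE|² = (-1−0)² + (-8−6)² = 1 + 196 = 197
|ZF|² = (-1−0)² + (-8−(-3))² = 1 + 25 = 26
Z is equidistant from A and F (both at squared distance 26), and every other site is strictly farther — so Z lies on the A–F Voronoi edge.

A and F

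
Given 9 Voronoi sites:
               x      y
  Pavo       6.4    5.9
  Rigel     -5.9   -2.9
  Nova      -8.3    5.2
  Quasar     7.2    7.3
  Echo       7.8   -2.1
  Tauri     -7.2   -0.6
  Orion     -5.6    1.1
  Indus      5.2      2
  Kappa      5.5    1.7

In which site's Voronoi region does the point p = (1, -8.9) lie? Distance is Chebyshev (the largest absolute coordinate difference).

Echo

d(p, Pavo) = max(5.4, 14.8) = 14.8
d(p, Rigel) = max(6.9, 6) = 6.9
d(p, Nova) = max(9.3, 14.1) = 14.1
d(p, Quasar) = max(6.2, 16.2) = 16.2
d(p, Echo) = max(6.8, 6.8) = 6.8
d(p, Tauri) = max(8.2, 8.3) = 8.3
d(p, Orion) = max(6.6, 10) = 10
d(p, Indus) = max(4.2, 10.9) = 10.9
d(p, Kappa) = max(4.5, 10.6) = 10.6
Echo is nearest.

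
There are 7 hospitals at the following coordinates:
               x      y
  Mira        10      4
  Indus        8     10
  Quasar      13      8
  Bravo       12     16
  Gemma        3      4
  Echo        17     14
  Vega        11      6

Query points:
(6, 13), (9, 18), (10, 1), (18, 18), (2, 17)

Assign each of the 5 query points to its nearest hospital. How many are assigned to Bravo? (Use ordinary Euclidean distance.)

(6, 13) — d² to each: Mira:97, Indus:13, Quasar:74, Bravo:45, Gemma:90, Echo:122, Vega:74 → nearest is Indus
(9, 18) — d² to each: Mira:197, Indus:65, Quasar:116, Bravo:13, Gemma:232, Echo:80, Vega:148 → nearest is Bravo
(10, 1) — d² to each: Mira:9, Indus:85, Quasar:58, Bravo:229, Gemma:58, Echo:218, Vega:26 → nearest is Mira
(18, 18) — d² to each: Mira:260, Indus:164, Quasar:125, Bravo:40, Gemma:421, Echo:17, Vega:193 → nearest is Echo
(2, 17) — d² to each: Mira:233, Indus:85, Quasar:202, Bravo:101, Gemma:170, Echo:234, Vega:202 → nearest is Indus
1 of the 5 points has Bravo as nearest.

1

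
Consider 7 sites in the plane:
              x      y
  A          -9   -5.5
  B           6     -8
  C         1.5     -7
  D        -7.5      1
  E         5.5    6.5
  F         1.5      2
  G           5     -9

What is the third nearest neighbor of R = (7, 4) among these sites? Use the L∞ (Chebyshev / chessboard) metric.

d(R,A) = max(16, 9.5) = 16
d(R,B) = max(1, 12) = 12
d(R,C) = max(5.5, 11) = 11
d(R,D) = max(14.5, 3) = 14.5
d(R,E) = max(1.5, 2.5) = 2.5
d(R,F) = max(5.5, 2) = 5.5
d(R,G) = max(2, 13) = 13
Sorted ascending: E, F, C, B, … — the third-nearest is C.

C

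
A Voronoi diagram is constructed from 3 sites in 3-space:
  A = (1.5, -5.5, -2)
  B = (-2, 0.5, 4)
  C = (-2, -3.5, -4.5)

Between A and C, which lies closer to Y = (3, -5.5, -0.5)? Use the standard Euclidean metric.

A

Compare squared distances:
|YA|² = (3−1.5)² + (-5.5−(-5.5))² + (-0.5−(-2))² = 2.25 + 0 + 2.25 = 4.5
|YC|² = (3−(-2))² + (-5.5−(-3.5))² + (-0.5−(-4.5))² = 25 + 4 + 16 = 45
4.5 < 45, so A is closer.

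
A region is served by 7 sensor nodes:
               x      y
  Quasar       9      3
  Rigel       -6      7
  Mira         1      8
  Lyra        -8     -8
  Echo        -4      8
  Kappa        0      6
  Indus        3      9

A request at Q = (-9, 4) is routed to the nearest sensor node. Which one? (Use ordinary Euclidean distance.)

Rigel

Compare squared distances (the ordering matches that of the actual distances):
d²(Q, Quasar) = (-9−9)² + (4−3)² = 324 + 1 = 325
d²(Q, Rigel) = (-9−(-6))² + (4−7)² = 9 + 9 = 18
d²(Q, Mira) = (-9−1)² + (4−8)² = 100 + 16 = 116
d²(Q, Lyra) = (-9−(-8))² + (4−(-8))² = 1 + 144 = 145
d²(Q, Echo) = (-9−(-4))² + (4−8)² = 25 + 16 = 41
d²(Q, Kappa) = (-9−0)² + (4−6)² = 81 + 4 = 85
d²(Q, Indus) = (-9−3)² + (4−9)² = 144 + 25 = 169
Rigel is nearest.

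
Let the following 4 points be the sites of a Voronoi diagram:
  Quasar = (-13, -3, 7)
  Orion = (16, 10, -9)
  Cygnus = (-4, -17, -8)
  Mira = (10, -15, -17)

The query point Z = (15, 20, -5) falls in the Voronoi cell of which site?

Compare squared distances (the ordering matches that of the actual distances):
d²(Z, Quasar) = (15−(-13))² + (20−(-3))² + (-5−7)² = 784 + 529 + 144 = 1457
d²(Z, Orion) = (15−16)² + (20−10)² + (-5−(-9))² = 1 + 100 + 16 = 117
d²(Z, Cygnus) = (15−(-4))² + (20−(-17))² + (-5−(-8))² = 361 + 1369 + 9 = 1739
d²(Z, Mira) = (15−10)² + (20−(-15))² + (-5−(-17))² = 25 + 1225 + 144 = 1394
The smallest is to Orion, so Z lies in the Voronoi region of Orion.

Orion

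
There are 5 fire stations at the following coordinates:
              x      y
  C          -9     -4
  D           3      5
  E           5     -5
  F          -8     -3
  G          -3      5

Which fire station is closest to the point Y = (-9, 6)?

Since √ is increasing, it suffices to compare squared distances:
|YC|² = (-9−(-9))² + (6−(-4))² = 0 + 100 = 100
|YD|² = (-9−3)² + (6−5)² = 144 + 1 = 145
|YE|² = (-9−5)² + (6−(-5))² = 196 + 121 = 317
|YF|² = (-9−(-8))² + (6−(-3))² = 1 + 81 = 82
|YG|² = (-9−(-3))² + (6−5)² = 36 + 1 = 37
Minimum is at G.

G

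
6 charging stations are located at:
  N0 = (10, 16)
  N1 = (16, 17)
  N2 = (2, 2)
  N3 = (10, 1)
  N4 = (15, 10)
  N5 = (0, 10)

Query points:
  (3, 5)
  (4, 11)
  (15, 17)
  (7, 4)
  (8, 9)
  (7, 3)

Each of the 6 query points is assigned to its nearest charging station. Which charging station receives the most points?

N3

(3, 5) — d² to each: N0:170, N1:313, N2:10, N3:65, N4:169, N5:34 → nearest is N2
(4, 11) — d² to each: N0:61, N1:180, N2:85, N3:136, N4:122, N5:17 → nearest is N5
(15, 17) — d² to each: N0:26, N1:1, N2:394, N3:281, N4:49, N5:274 → nearest is N1
(7, 4) — d² to each: N0:153, N1:250, N2:29, N3:18, N4:100, N5:85 → nearest is N3
(8, 9) — d² to each: N0:53, N1:128, N2:85, N3:68, N4:50, N5:65 → nearest is N4
(7, 3) — d² to each: N0:178, N1:277, N2:26, N3:13, N4:113, N5:98 → nearest is N3
Tally — N1:1, N2:1, N3:2, N4:1, N5:1. N3 captures the most (2).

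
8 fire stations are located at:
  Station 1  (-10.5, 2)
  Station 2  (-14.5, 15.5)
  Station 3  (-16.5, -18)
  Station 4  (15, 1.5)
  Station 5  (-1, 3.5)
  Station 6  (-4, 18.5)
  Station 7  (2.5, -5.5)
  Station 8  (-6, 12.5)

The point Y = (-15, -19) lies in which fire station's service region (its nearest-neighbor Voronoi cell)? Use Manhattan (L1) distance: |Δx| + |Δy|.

Station 3

d(Y, Station 1) = 4.5 + 21 = 25.5
d(Y, Station 2) = 0.5 + 34.5 = 35
d(Y, Station 3) = 1.5 + 1 = 2.5
d(Y, Station 4) = 30 + 20.5 = 50.5
d(Y, Station 5) = 14 + 22.5 = 36.5
d(Y, Station 6) = 11 + 37.5 = 48.5
d(Y, Station 7) = 17.5 + 13.5 = 31
d(Y, Station 8) = 9 + 31.5 = 40.5
The smallest is to Station 3, so Y lies in the Voronoi region of Station 3.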